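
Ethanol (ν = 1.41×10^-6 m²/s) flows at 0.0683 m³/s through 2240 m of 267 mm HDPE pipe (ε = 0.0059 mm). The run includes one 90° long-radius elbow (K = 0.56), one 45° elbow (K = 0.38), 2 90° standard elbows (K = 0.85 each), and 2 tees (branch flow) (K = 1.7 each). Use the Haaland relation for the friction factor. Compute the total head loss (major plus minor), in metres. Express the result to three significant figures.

H_L ≈ 10.1 m

V = 4Q/(πD²) = 1.220 m/s; V²/2g = 0.07584 m
Re = 2.31×10^5, ε/D = 2.21×10^-5 → f = 0.01523 (Haaland)
Major: h_f = f(L/D)·V²/2g = 0.01523·8390·0.07584 = 9.688 m
Minor: ΣK = 6.04; h_m = ΣK·V²/2g = 0.4581 m
Total H_L = 9.688 + 0.4581 = 10.15 m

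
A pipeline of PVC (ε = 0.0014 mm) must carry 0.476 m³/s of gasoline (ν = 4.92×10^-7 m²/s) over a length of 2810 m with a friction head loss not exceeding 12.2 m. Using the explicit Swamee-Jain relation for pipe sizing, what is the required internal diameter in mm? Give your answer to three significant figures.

D ≈ 539 mm

Swamee-Jain (Type III): D = 0.66·[ε^1.25·(LQ²/(gh_f))^4.75 + ν·Q^9.4·(L/(gh_f))^5.2]^0.04
LQ²/(gh_f) = 5.320; L/(gh_f) = 23.48
Term 1 = ε^1.25·(…)^4.75 = 1.35×10^-4; Term 2 = ν·Q^9.4·(…)^5.2 = 0.00615
D = 0.66·(1.35×10^-4 + 0.00615)^0.04 = 0.5389 m = 539 mm
Check: V = 2.09 m/s, Re = 2.29×10^6, f = 0.01026, h_f = 11.9 m ≈ 12.2 m ✓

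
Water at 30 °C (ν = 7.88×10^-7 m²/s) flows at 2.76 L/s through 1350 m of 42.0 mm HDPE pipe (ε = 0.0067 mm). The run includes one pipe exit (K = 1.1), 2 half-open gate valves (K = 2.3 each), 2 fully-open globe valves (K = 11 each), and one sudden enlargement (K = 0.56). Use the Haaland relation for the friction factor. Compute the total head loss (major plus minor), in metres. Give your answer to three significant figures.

H_L ≈ 125 m

V = 4Q/(πD²) = 1.992 m/s; V²/2g = 0.2023 m
Re = 1.06×10^5, ε/D = 1.60×10^-4 → f = 0.01835 (Haaland)
Major: h_f = f(L/D)·V²/2g = 0.01835·32143·0.2023 = 119.3 m
Minor: ΣK = 28.3; h_m = ΣK·V²/2g = 5.716 m
Total H_L = 119.3 + 5.716 = 125.0 m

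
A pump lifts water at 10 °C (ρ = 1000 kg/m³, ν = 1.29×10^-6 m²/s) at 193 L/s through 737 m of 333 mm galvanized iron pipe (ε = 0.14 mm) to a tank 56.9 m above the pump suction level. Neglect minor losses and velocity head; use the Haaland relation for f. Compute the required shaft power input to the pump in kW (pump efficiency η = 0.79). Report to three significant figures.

P_shaft ≈ 159 kW

V = 4Q/(πD²) = 2.216 m/s; Re = 5.72×10^5; ε/D = 4.20×10^-4; f = 0.01694
h_f = f(L/D)V²/2g = 9.384 m
Total head H = z + h_f = 56.9 + 9.384 = 66.28 m
P_hyd = ρgQH = 1000·9.81·0.193·66.28 = 125.5 kW
P_shaft = P_hyd/η = 125.5/0.79 = 158.9 kW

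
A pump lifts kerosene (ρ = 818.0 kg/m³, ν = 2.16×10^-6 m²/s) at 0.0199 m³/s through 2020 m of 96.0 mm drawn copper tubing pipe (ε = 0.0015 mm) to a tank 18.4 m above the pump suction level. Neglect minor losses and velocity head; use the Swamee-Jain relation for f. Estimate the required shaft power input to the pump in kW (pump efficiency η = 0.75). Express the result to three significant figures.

V = 4Q/(πD²) = 2.749 m/s; Re = 1.22×10^5; ε/D = 1.56×10^-5; f = 0.01724
h_f = f(L/D)V²/2g = 139.8 m
Total head H = z + h_f = 18.4 + 139.8 = 158.2 m
P_hyd = ρgQH = 818.0·9.81·0.0199·158.2 = 25.26 kW
P_shaft = P_hyd/η = 25.26/0.75 = 33.68 kW

P_shaft ≈ 33.7 kW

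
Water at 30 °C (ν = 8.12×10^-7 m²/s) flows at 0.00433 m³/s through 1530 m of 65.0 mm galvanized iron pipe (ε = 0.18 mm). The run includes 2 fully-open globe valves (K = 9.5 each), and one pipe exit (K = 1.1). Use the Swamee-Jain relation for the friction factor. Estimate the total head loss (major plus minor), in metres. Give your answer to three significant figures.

V = 4Q/(πD²) = 1.305 m/s; V²/2g = 0.08678 m
Re = 1.04×10^5, ε/D = 0.00277 → f = 0.02714 (Swamee-Jain)
Major: h_f = f(L/D)·V²/2g = 0.02714·23538·0.08678 = 55.45 m
Minor: ΣK = 20.1; h_m = ΣK·V²/2g = 1.744 m
Total H_L = 55.45 + 1.744 = 57.19 m

H_L ≈ 57.2 m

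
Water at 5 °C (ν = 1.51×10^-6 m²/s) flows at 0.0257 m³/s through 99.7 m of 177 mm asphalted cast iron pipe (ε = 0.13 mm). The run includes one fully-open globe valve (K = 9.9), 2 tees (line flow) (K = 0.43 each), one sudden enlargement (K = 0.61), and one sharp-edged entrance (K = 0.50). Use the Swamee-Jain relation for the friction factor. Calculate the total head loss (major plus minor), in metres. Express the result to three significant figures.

V = 4Q/(πD²) = 1.044 m/s; V²/2g = 0.05560 m
Re = 1.22×10^5, ε/D = 7.34×10^-4 → f = 0.02093 (Swamee-Jain)
Major: h_f = f(L/D)·V²/2g = 0.02093·563.3·0.05560 = 0.6555 m
Minor: ΣK = 11.9; h_m = ΣK·V²/2g = 0.6600 m
Total H_L = 0.6555 + 0.6600 = 1.315 m

H_L ≈ 1.32 m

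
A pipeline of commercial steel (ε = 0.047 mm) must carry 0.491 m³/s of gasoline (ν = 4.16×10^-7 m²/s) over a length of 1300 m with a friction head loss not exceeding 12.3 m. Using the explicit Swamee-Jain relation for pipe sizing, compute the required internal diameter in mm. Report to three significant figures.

Swamee-Jain (Type III): D = 0.66·[ε^1.25·(LQ²/(gh_f))^4.75 + ν·Q^9.4·(L/(gh_f))^5.2]^0.04
LQ²/(gh_f) = 2.597; L/(gh_f) = 10.77
Term 1 = ε^1.25·(…)^4.75 = 3.62×10^-4; Term 2 = ν·Q^9.4·(…)^5.2 = 1.21×10^-4
D = 0.66·(3.62×10^-4 + 1.21×10^-4)^0.04 = 0.4863 m = 486 mm
Check: V = 2.64 m/s, Re = 3.09×10^6, f = 0.01255, h_f = 11.9 m ≈ 12.3 m ✓

D ≈ 486 mm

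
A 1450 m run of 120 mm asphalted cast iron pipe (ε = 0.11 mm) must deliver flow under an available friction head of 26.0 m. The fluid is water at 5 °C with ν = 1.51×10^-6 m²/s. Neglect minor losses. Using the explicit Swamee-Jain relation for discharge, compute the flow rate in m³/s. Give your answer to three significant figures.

Q ≈ 0.0158 m³/s

Swamee-Jain (Type II): Q = -0.965·√(gD⁵h_f/L)·ln[ε/(3.7D) + √(3.17ν²L/(gD³h_f))]
√(gD⁵h_f/L) = √(9.81·0.120⁵·26.0/1450) = 0.002092
ε/(3.7D) = 2.48×10^-4; √(3.17ν²L/(gD³h_f)) = 1.54×10^-4
Q = -0.965·0.002092·ln(4.020×10^-4) = 0.01579 m³/s
Check: V = 1.40 m/s, Re = 1.11×10^5, f = 0.02183, h_f = 26.2 m ≈ 26.0 m ✓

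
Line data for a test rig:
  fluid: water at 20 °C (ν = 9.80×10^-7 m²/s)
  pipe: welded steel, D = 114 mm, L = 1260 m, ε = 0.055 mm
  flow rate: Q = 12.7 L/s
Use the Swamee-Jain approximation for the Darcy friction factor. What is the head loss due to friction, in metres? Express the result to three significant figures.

V = 4Q/(πD²) = 4·0.0127/(π·0.114²) = 1.244 m/s
Re = VD/ν = 1.244·0.114/9.80×10^-7 = 1.45×10^5 → turbulent
ε/D = 0.055/114 = 4.82×10^-4
Swamee-Jain: f = 0.01946
h_f = f(L/D)V²/(2g) = 0.01946·(1260/0.114)·1.244²/(2·9.81) = 16.97 m

h_f ≈ 17.0 m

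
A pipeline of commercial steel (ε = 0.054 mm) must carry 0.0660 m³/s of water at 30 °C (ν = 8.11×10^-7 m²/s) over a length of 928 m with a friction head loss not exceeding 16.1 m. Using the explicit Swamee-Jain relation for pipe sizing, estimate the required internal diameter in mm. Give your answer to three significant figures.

D ≈ 205 mm

Swamee-Jain (Type III): D = 0.66·[ε^1.25·(LQ²/(gh_f))^4.75 + ν·Q^9.4·(L/(gh_f))^5.2]^0.04
LQ²/(gh_f) = 0.02559; L/(gh_f) = 5.876
Term 1 = ε^1.25·(…)^4.75 = 1.27×10^-13; Term 2 = ν·Q^9.4·(…)^5.2 = 6.48×10^-14
D = 0.66·(1.27×10^-13 + 6.48×10^-14)^0.04 = 0.2046 m = 205 mm
Check: V = 2.01 m/s, Re = 5.06×10^5, f = 0.01606, h_f = 15.0 m ≈ 16.1 m ✓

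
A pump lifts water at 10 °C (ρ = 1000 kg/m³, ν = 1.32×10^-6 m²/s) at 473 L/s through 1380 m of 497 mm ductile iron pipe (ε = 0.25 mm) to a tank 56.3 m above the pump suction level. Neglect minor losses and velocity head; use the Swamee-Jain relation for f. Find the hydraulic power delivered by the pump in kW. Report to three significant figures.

V = 4Q/(πD²) = 2.438 m/s; Re = 9.18×10^5; ε/D = 5.03×10^-4; f = 0.01737
h_f = f(L/D)V²/2g = 14.61 m
Total head H = z + h_f = 56.3 + 14.61 = 70.91 m
P_hyd = ρgQH = 1000·9.81·0.473·70.91 = 329.0 kW

P_hyd ≈ 329 kW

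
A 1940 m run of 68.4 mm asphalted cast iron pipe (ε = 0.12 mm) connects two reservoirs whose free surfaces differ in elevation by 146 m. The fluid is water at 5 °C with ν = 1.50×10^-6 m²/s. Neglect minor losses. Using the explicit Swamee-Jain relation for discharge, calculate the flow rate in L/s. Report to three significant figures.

Swamee-Jain (Type II): Q = -0.965·√(gD⁵h_f/L)·ln[ε/(3.7D) + √(3.17ν²L/(gD³h_f))]
√(gD⁵h_f/L) = √(9.81·0.0684⁵·146/1940) = 0.001051
ε/(3.7D) = 4.74×10^-4; √(3.17ν²L/(gD³h_f)) = 1.74×10^-4
Q = -0.965·0.001051·ln(6.479×10^-4) = 0.007449 m³/s
Check: V = 2.03 m/s, Re = 9.24×10^4, f = 0.02481, h_f = 147 m ≈ 146 m ✓

Q ≈ 7.45 L/s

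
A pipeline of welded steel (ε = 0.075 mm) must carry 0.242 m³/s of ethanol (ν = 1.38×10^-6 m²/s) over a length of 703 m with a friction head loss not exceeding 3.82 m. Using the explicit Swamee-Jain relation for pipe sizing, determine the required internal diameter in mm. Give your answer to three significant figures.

D ≈ 428 mm

Swamee-Jain (Type III): D = 0.66·[ε^1.25·(LQ²/(gh_f))^4.75 + ν·Q^9.4·(L/(gh_f))^5.2]^0.04
LQ²/(gh_f) = 1.099; L/(gh_f) = 18.76
Term 1 = ε^1.25·(…)^4.75 = 1.09×10^-5; Term 2 = ν·Q^9.4·(…)^5.2 = 9.30×10^-6
D = 0.66·(1.09×10^-5 + 9.30×10^-6)^0.04 = 0.4283 m = 428 mm
Check: V = 1.68 m/s, Re = 5.21×10^5, f = 0.01521, h_f = 3.59 m ≈ 3.82 m ✓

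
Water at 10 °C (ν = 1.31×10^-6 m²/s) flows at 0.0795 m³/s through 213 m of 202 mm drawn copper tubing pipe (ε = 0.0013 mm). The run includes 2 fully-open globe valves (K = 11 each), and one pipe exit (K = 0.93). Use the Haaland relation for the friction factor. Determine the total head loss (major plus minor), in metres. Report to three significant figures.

V = 4Q/(πD²) = 2.481 m/s; V²/2g = 0.3137 m
Re = 3.83×10^5, ε/D = 6.44×10^-6 → f = 0.01377 (Haaland)
Major: h_f = f(L/D)·V²/2g = 0.01377·1054·0.3137 = 4.555 m
Minor: ΣK = 22.9; h_m = ΣK·V²/2g = 7.192 m
Total H_L = 4.555 + 7.192 = 11.75 m

H_L ≈ 11.7 m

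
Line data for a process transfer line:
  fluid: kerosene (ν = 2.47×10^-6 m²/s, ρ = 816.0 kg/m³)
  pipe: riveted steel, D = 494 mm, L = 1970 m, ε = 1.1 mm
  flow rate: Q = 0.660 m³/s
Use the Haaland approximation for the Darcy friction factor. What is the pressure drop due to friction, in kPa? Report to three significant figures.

V = 4Q/(πD²) = 4·0.660/(π·0.494²) = 3.444 m/s
Re = VD/ν = 3.444·0.494/2.47×10^-6 = 6.89×10^5 → turbulent
ε/D = 1.1/494 = 0.00223
Haaland: f = 0.02437
h_f = f(L/D)V²/(2g) = 0.02437·(1970/0.494)·3.444²/(2·9.81) = 58.74 m
Δp = ρg·h_f = 816.0·9.81·58.74 = 470.2 kPa

Δp ≈ 470 kPa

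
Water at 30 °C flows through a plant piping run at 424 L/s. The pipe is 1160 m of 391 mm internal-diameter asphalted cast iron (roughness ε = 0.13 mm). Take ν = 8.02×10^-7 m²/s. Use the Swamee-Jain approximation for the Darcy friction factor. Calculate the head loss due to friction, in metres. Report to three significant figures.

h_f ≈ 29.7 m

V = 4Q/(πD²) = 4·0.424/(π·0.391²) = 3.531 m/s
Re = VD/ν = 3.531·0.391/8.02×10^-7 = 1.72×10^6 → turbulent
ε/D = 0.13/391 = 3.32×10^-4
Swamee-Jain: f = 0.01575
h_f = f(L/D)V²/(2g) = 0.01575·(1160/0.391)·3.531²/(2·9.81) = 29.71 m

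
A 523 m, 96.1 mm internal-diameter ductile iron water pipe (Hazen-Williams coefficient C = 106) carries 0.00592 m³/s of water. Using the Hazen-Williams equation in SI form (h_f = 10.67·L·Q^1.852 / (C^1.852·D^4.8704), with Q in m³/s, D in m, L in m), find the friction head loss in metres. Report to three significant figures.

h_f ≈ 6.68 m

h_f = 10.67·523·0.00592^1.852 / (106^1.852·0.0961^4.8704) = 6.679 m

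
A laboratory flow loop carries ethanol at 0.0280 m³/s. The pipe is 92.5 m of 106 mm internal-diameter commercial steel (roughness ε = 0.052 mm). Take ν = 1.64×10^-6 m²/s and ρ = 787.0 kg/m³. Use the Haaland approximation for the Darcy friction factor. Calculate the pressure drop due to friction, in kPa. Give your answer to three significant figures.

V = 4Q/(πD²) = 4·0.0280/(π·0.106²) = 3.173 m/s
Re = VD/ν = 3.173·0.106/1.64×10^-6 = 2.05×10^5 → turbulent
ε/D = 0.052/106 = 4.91×10^-4
Haaland: f = 0.01855
h_f = f(L/D)V²/(2g) = 0.01855·(92.5/0.106)·3.173²/(2·9.81) = 8.305 m
Δp = ρg·h_f = 787.0·9.81·8.305 = 64.12 kPa

Δp ≈ 64.1 kPa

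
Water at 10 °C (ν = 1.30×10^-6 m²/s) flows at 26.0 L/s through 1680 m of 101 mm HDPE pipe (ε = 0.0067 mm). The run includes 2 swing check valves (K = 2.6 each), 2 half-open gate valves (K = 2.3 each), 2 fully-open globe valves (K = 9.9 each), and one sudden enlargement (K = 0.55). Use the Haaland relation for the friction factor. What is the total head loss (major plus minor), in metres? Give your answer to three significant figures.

V = 4Q/(πD²) = 3.245 m/s; V²/2g = 0.5368 m
Re = 2.52×10^5, ε/D = 6.63×10^-5 → f = 0.01535 (Haaland)
Major: h_f = f(L/D)·V²/2g = 0.01535·16634·0.5368 = 137.0 m
Minor: ΣK = 30.2; h_m = ΣK·V²/2g = 16.18 m
Total H_L = 137.0 + 16.18 = 153.2 m

H_L ≈ 153 m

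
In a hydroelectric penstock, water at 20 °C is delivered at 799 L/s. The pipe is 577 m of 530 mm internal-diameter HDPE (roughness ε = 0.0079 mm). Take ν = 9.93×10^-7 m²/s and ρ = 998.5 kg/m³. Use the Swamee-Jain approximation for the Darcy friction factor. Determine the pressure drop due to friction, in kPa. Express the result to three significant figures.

V = 4Q/(πD²) = 4·0.799/(π·0.530²) = 3.622 m/s
Re = VD/ν = 3.622·0.530/9.93×10^-7 = 1.93×10^6 → turbulent
ε/D = 0.0079/530 = 1.49×10^-5
Swamee-Jain: f = 0.01095
h_f = f(L/D)V²/(2g) = 0.01095·(577/0.530)·3.622²/(2·9.81) = 7.969 m
Δp = ρg·h_f = 998.5·9.81·7.969 = 78.05 kPa

Δp ≈ 78.1 kPa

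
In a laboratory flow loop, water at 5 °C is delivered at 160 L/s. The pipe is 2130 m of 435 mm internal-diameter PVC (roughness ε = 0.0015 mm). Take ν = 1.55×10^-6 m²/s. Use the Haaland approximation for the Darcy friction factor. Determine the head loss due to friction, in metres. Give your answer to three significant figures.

V = 4Q/(πD²) = 4·0.160/(π·0.435²) = 1.077 m/s
Re = VD/ν = 1.077·0.435/1.55×10^-6 = 3.02×10^5 → turbulent
ε/D = 0.0015/435 = 3.45×10^-6
Haaland: f = 0.01435
h_f = f(L/D)V²/(2g) = 0.01435·(2130/0.435)·1.077²/(2·9.81) = 4.151 m

h_f ≈ 4.15 m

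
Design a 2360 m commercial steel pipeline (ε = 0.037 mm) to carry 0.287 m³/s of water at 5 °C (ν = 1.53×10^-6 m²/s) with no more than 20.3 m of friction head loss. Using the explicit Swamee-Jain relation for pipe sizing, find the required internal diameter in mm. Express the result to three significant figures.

D ≈ 411 mm

Swamee-Jain (Type III): D = 0.66·[ε^1.25·(LQ²/(gh_f))^4.75 + ν·Q^9.4·(L/(gh_f))^5.2]^0.04
LQ²/(gh_f) = 0.9761; L/(gh_f) = 11.85
Term 1 = ε^1.25·(…)^4.75 = 2.57×10^-6; Term 2 = ν·Q^9.4·(…)^5.2 = 4.70×10^-6
D = 0.66·(2.57×10^-6 + 4.70×10^-6)^0.04 = 0.4112 m = 411 mm
Check: V = 2.16 m/s, Re = 5.81×10^5, f = 0.01410, h_f = 19.3 m ≈ 20.3 m ✓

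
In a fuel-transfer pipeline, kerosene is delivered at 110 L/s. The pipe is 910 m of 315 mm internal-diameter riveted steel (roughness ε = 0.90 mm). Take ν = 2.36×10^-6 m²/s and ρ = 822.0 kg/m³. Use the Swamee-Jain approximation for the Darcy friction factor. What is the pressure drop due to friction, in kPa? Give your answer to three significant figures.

V = 4Q/(πD²) = 4·0.110/(π·0.315²) = 1.412 m/s
Re = VD/ν = 1.412·0.315/2.36×10^-6 = 1.88×10^5 → turbulent
ε/D = 0.90/315 = 0.00286
Swamee-Jain: f = 0.02673
h_f = f(L/D)V²/(2g) = 0.02673·(910/0.315)·1.412²/(2·9.81) = 7.842 m
Δp = ρg·h_f = 822.0·9.81·7.842 = 63.24 kPa

Δp ≈ 63.2 kPa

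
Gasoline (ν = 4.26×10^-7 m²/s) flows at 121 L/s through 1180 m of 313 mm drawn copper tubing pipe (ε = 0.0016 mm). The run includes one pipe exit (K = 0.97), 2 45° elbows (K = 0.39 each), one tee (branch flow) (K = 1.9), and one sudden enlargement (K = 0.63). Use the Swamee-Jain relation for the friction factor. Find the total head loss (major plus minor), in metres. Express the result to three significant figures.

H_L ≈ 5.99 m

V = 4Q/(πD²) = 1.573 m/s; V²/2g = 0.1260 m
Re = 1.16×10^6, ε/D = 5.11×10^-6 → f = 0.01147 (Swamee-Jain)
Major: h_f = f(L/D)·V²/2g = 0.01147·3770·0.1260 = 5.450 m
Minor: ΣK = 4.28; h_m = ΣK·V²/2g = 0.5395 m
Total H_L = 5.450 + 0.5395 = 5.990 m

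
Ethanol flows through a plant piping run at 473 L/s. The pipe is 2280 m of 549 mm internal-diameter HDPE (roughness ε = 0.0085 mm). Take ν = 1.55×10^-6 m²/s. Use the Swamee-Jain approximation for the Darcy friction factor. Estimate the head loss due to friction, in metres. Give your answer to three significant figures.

V = 4Q/(πD²) = 4·0.473/(π·0.549²) = 1.998 m/s
Re = VD/ν = 1.998·0.549/1.55×10^-6 = 7.08×10^5 → turbulent
ε/D = 0.0085/549 = 1.55×10^-5
Swamee-Jain: f = 0.01262
h_f = f(L/D)V²/(2g) = 0.01262·(2280/0.549)·1.998²/(2·9.81) = 10.66 m

h_f ≈ 10.7 m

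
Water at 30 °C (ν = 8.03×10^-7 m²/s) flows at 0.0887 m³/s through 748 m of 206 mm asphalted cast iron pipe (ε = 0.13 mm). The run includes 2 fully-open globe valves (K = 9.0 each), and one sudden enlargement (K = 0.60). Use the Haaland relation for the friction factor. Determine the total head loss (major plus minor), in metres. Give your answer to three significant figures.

V = 4Q/(πD²) = 2.661 m/s; V²/2g = 0.3610 m
Re = 6.83×10^5, ε/D = 6.31×10^-4 → f = 0.01818 (Haaland)
Major: h_f = f(L/D)·V²/2g = 0.01818·3631·0.3610 = 23.83 m
Minor: ΣK = 18.6; h_m = ΣK·V²/2g = 6.714 m
Total H_L = 23.83 + 6.714 = 30.54 m

H_L ≈ 30.5 m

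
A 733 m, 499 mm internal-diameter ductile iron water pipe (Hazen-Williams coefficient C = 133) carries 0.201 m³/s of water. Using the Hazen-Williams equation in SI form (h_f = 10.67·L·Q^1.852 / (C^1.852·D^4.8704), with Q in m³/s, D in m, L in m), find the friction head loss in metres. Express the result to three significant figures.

h_f = 10.67·733·0.201^1.852 / (133^1.852·0.499^4.8704) = 1.380 m

h_f ≈ 1.38 m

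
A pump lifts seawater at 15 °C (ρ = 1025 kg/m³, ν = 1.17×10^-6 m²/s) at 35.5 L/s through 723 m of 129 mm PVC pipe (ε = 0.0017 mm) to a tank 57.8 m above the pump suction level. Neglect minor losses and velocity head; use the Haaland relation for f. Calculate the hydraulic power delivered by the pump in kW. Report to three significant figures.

P_hyd ≈ 31.5 kW

V = 4Q/(πD²) = 2.716 m/s; Re = 2.99×10^5; ε/D = 1.32×10^-5; f = 0.01445
h_f = f(L/D)V²/2g = 30.46 m
Total head H = z + h_f = 57.8 + 30.46 = 88.26 m
P_hyd = ρgQH = 1025·9.81·0.0355·88.26 = 31.51 kW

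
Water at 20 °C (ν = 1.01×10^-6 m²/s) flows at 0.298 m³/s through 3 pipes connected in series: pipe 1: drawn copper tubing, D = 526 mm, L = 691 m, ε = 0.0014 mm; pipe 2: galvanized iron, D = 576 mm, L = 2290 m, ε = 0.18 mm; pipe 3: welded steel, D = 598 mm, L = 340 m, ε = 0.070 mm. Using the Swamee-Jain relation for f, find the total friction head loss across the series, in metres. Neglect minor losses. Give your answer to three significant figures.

H ≈ 6.32 m

Pipe 1: V = 1.371 m/s, Re = 7.14×10^5, ε/D = 2.66×10^-6, f = 0.01235, h_1 = f(L/D)V²/2g = 1.555 m
Pipe 2: V = 1.144 m/s, Re = 6.52×10^5, ε/D = 3.13×10^-4, f = 0.01620, h_2 = f(L/D)V²/2g = 4.294 m
Pipe 3: V = 1.061 m/s, Re = 6.28×10^5, ε/D = 1.17×10^-4, f = 0.01432, h_3 = f(L/D)V²/2g = 0.4672 m
Series → Q common, losses add: H = Σh = 6.316 m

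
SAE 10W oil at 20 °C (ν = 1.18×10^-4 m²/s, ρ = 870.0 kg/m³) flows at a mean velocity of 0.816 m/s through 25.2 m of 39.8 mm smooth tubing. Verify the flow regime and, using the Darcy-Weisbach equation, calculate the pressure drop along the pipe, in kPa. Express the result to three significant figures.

Δp ≈ 42.6 kPa

Re = VD/ν = 0.816·0.03980/1.18×10^-4 = 275 → laminar (Re < 2300)
f = 64/Re = 0.2325
h_f = f(L/D)V²/(2g) = 0.2325·(25.2/0.03980)·0.816²/(2·9.81) = 4.997 m
Δp = ρg·h_f = 870.0·9.81·4.997 = 42.65 kPa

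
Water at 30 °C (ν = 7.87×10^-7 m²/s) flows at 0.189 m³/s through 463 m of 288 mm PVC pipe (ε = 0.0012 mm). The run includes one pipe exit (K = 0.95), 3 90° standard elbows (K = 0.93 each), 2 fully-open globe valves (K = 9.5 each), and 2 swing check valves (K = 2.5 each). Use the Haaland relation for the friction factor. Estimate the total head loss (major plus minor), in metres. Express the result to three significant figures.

H_L ≈ 19.9 m

V = 4Q/(πD²) = 2.901 m/s; V²/2g = 0.4290 m
Re = 1.06×10^6, ε/D = 4.17×10^-6 → f = 0.01154 (Haaland)
Major: h_f = f(L/D)·V²/2g = 0.01154·1608·0.4290 = 7.962 m
Minor: ΣK = 27.7; h_m = ΣK·V²/2g = 11.90 m
Total H_L = 7.962 + 11.90 = 19.86 m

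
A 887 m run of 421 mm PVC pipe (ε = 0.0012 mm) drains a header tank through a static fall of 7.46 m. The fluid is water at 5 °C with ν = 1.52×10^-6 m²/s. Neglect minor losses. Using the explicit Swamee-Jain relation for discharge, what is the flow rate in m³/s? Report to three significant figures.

Q ≈ 0.327 m³/s

Swamee-Jain (Type II): Q = -0.965·√(gD⁵h_f/L)·ln[ε/(3.7D) + √(3.17ν²L/(gD³h_f))]
√(gD⁵h_f/L) = √(9.81·0.421⁵·7.46/887) = 0.03303
ε/(3.7D) = 7.70×10^-7; √(3.17ν²L/(gD³h_f)) = 3.45×10^-5
Q = -0.965·0.03303·ln(3.526×10^-5) = 0.3268 m³/s
Check: V = 2.35 m/s, Re = 6.50×10^5, f = 0.01255, h_f = 7.43 m ≈ 7.46 m ✓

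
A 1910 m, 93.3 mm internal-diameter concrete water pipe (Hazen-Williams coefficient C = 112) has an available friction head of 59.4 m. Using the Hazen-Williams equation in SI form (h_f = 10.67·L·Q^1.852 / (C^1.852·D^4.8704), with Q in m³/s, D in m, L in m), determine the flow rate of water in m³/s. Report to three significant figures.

Q ≈ 0.00936 m³/s

Rearranging: Q = [h_f·C^1.852·D^4.8704 / (10.67·L)]^(1/1.852)
Q = [59.4·112^1.852·0.0933^4.8704 / (10.67·1910)]^0.540 = 0.009358 m³/s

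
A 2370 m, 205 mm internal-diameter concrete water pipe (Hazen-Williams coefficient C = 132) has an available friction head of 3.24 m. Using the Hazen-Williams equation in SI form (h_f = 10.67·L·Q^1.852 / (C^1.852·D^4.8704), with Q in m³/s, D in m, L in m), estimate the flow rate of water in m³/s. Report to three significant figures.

Rearranging: Q = [h_f·C^1.852·D^4.8704 / (10.67·L)]^(1/1.852)
Q = [3.24·132^1.852·0.205^4.8704 / (10.67·2370)]^0.540 = 0.01618 m³/s

Q ≈ 0.0162 m³/s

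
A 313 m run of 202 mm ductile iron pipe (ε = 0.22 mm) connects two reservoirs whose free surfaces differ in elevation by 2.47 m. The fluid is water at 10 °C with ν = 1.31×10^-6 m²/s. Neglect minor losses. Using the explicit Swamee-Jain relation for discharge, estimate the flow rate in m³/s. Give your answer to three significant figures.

Q ≈ 0.0387 m³/s

Swamee-Jain (Type II): Q = -0.965·√(gD⁵h_f/L)·ln[ε/(3.7D) + √(3.17ν²L/(gD³h_f))]
√(gD⁵h_f/L) = √(9.81·0.202⁵·2.47/313) = 0.005103
ε/(3.7D) = 2.94×10^-4; √(3.17ν²L/(gD³h_f)) = 9.23×10^-5
Q = -0.965·0.005103·ln(3.867×10^-4) = 0.03869 m³/s
Check: V = 1.21 m/s, Re = 1.86×10^5, f = 0.02163, h_f = 2.49 m ≈ 2.47 m ✓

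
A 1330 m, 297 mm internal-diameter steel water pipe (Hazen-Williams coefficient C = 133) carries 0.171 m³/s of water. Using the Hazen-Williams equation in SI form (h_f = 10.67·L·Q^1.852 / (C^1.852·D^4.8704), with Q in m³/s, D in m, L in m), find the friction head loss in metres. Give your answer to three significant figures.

h_f = 10.67·1330·0.171^1.852 / (133^1.852·0.297^4.8704) = 23.23 m

h_f ≈ 23.2 m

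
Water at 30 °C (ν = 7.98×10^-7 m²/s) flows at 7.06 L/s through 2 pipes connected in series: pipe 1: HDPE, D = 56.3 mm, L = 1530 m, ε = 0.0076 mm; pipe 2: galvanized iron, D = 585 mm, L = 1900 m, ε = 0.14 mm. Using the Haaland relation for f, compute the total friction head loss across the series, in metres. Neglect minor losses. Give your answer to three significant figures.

H ≈ 183 m

Pipe 1: V = 2.836 m/s, Re = 2.00×10^5, ε/D = 1.35×10^-4, f = 0.01643, h_1 = f(L/D)V²/2g = 183.0 m
Pipe 2: V = 0.02627 m/s, Re = 1.93×10^4, ε/D = 2.39×10^-4, f = 0.02640, h_2 = f(L/D)V²/2g = 0.003015 m
Series → Q common, losses add: H = Σh = 183.0 m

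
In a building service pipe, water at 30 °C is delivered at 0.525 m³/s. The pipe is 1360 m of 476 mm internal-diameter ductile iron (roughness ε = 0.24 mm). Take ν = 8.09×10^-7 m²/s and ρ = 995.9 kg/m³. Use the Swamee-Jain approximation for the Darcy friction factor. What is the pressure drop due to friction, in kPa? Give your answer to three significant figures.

V = 4Q/(πD²) = 4·0.525/(π·0.476²) = 2.950 m/s
Re = VD/ν = 2.950·0.476/8.09×10^-7 = 1.74×10^6 → turbulent
ε/D = 0.24/476 = 5.04×10^-4
Swamee-Jain: f = 0.01710
h_f = f(L/D)V²/(2g) = 0.01710·(1360/0.476)·2.950²/(2·9.81) = 21.68 m
Δp = ρg·h_f = 995.9·9.81·21.68 = 211.8 kPa

Δp ≈ 212 kPa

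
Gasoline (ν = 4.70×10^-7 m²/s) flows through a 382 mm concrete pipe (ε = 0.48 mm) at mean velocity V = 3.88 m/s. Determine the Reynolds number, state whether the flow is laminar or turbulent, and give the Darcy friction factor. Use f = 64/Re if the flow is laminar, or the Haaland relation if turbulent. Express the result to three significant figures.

Re = VD/ν = 3.880·0.382/4.70×10^-7 = 3.15×10^6
Re > 4000 → turbulent; ε/D = 0.00126
Haaland: f = 0.02089

Re ≈ 3.15×10^6; turbulent; f ≈ 0.0209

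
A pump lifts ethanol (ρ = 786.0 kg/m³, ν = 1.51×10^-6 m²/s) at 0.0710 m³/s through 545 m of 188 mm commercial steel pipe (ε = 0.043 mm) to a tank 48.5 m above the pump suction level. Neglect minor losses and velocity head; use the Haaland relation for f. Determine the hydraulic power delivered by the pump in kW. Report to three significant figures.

V = 4Q/(πD²) = 2.558 m/s; Re = 3.18×10^5; ε/D = 2.29×10^-4; f = 0.01618
h_f = f(L/D)V²/2g = 15.64 m
Total head H = z + h_f = 48.5 + 15.64 = 64.14 m
P_hyd = ρgQH = 786.0·9.81·0.0710·64.14 = 35.12 kW

P_hyd ≈ 35.1 kW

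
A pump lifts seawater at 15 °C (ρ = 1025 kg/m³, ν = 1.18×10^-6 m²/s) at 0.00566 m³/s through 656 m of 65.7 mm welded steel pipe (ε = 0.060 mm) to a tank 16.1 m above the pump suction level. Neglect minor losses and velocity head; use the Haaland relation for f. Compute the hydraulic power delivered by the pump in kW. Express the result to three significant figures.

V = 4Q/(πD²) = 1.670 m/s; Re = 9.30×10^4; ε/D = 9.13×10^-4; f = 0.02181
h_f = f(L/D)V²/2g = 30.94 m
Total head H = z + h_f = 16.1 + 30.94 = 47.04 m
P_hyd = ρgQH = 1025·9.81·0.00566·47.04 = 2.677 kW

P_hyd ≈ 2.68 kW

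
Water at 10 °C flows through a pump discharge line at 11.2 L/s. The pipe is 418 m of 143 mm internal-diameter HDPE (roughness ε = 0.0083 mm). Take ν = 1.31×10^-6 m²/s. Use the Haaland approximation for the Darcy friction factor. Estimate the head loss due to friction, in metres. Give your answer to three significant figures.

V = 4Q/(πD²) = 4·0.0112/(π·0.143²) = 0.6974 m/s
Re = VD/ν = 0.6974·0.143/1.31×10^-6 = 7.61×10^4 → turbulent
ε/D = 0.0083/143 = 5.80×10^-5
Haaland: f = 0.01909
h_f = f(L/D)V²/(2g) = 0.01909·(418/0.143)·0.6974²/(2·9.81) = 1.383 m

h_f ≈ 1.38 m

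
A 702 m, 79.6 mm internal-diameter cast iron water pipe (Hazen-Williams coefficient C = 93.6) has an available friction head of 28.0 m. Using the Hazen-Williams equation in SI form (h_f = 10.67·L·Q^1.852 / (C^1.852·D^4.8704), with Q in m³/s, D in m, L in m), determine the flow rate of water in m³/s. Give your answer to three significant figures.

Q ≈ 0.00589 m³/s

Rearranging: Q = [h_f·C^1.852·D^4.8704 / (10.67·L)]^(1/1.852)
Q = [28.0·93.6^1.852·0.0796^4.8704 / (10.67·702)]^0.540 = 0.005892 m³/s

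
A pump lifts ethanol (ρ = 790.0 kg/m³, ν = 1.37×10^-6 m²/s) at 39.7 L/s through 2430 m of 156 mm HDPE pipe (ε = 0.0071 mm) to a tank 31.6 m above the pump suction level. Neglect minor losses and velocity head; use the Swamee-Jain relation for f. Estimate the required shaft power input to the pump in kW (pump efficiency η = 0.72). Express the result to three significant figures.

V = 4Q/(πD²) = 2.077 m/s; Re = 2.37×10^5; ε/D = 4.55×10^-5; f = 0.01549
h_f = f(L/D)V²/2g = 53.04 m
Total head H = z + h_f = 31.6 + 53.04 = 84.64 m
P_hyd = ρgQH = 790.0·9.81·0.0397·84.64 = 26.04 kW
P_shaft = P_hyd/η = 26.04/0.72 = 36.17 kW

P_shaft ≈ 36.2 kW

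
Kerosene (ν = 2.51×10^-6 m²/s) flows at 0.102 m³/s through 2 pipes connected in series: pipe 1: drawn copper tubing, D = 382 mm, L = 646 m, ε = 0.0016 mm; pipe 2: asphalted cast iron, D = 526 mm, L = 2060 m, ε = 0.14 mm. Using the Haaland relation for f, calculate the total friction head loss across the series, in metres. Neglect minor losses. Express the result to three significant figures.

H ≈ 1.98 m

Pipe 1: V = 0.8900 m/s, Re = 1.35×10^5, ε/D = 4.19×10^-6, f = 0.01676, h_1 = f(L/D)V²/2g = 1.145 m
Pipe 2: V = 0.4694 m/s, Re = 9.84×10^4, ε/D = 2.66×10^-4, f = 0.01909, h_2 = f(L/D)V²/2g = 0.8397 m
Series → Q common, losses add: H = Σh = 1.984 m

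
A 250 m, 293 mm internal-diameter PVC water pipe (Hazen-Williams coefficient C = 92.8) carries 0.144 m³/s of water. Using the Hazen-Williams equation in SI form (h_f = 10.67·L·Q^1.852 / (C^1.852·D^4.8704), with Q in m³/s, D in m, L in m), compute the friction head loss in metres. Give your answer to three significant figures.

h_f = 10.67·250·0.144^1.852 / (92.8^1.852·0.293^4.8704) = 6.608 m

h_f ≈ 6.61 m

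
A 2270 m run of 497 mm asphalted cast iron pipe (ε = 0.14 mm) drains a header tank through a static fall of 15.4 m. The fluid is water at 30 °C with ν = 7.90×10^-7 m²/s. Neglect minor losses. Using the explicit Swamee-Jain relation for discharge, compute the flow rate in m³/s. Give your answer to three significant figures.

Q ≈ 0.403 m³/s

Swamee-Jain (Type II): Q = -0.965·√(gD⁵h_f/L)·ln[ε/(3.7D) + √(3.17ν²L/(gD³h_f))]
√(gD⁵h_f/L) = √(9.81·0.497⁵·15.4/2270) = 0.04492
ε/(3.7D) = 7.61×10^-5; √(3.17ν²L/(gD³h_f)) = 1.56×10^-5
Q = -0.965·0.04492·ln(9.169×10^-5) = 0.4030 m³/s
Check: V = 2.08 m/s, Re = 1.31×10^6, f = 0.01542, h_f = 15.5 m ≈ 15.4 m ✓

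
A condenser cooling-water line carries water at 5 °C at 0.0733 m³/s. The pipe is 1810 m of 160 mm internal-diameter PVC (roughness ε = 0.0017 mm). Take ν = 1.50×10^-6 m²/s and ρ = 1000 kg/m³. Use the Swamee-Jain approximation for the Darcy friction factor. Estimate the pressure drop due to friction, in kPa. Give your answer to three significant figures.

Δp ≈ 1040 kPa

V = 4Q/(πD²) = 4·0.0733/(π·0.160²) = 3.646 m/s
Re = VD/ν = 3.646·0.160/1.50×10^-6 = 3.89×10^5 → turbulent
ε/D = 0.0017/160 = 1.06×10^-5
Swamee-Jain: f = 0.01385
h_f = f(L/D)V²/(2g) = 0.01385·(1810/0.160)·3.646²/(2·9.81) = 106.1 m
Δp = ρg·h_f = 1000·9.81·106.1 = 1041 kPa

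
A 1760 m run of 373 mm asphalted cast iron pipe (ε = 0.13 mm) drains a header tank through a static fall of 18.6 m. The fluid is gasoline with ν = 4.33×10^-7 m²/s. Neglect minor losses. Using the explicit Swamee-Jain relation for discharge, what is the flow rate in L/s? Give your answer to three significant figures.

Swamee-Jain (Type II): Q = -0.965·√(gD⁵h_f/L)·ln[ε/(3.7D) + √(3.17ν²L/(gD³h_f))]
√(gD⁵h_f/L) = √(9.81·0.373⁵·18.6/1760) = 0.02736
ε/(3.7D) = 9.42×10^-5; √(3.17ν²L/(gD³h_f)) = 1.05×10^-5
Q = -0.965·0.02736·ln(1.047×10^-4) = 0.2420 m³/s
Check: V = 2.21 m/s, Re = 1.91×10^6, f = 0.01586, h_f = 18.7 m ≈ 18.6 m ✓

Q ≈ 242 L/s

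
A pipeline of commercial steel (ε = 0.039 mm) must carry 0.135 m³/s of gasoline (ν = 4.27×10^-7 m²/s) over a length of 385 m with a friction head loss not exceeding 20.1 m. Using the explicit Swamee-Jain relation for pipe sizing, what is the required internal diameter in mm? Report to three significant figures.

Swamee-Jain (Type III): D = 0.66·[ε^1.25·(LQ²/(gh_f))^4.75 + ν·Q^9.4·(L/(gh_f))^5.2]^0.04
LQ²/(gh_f) = 0.03558; L/(gh_f) = 1.953
Term 1 = ε^1.25·(…)^4.75 = 4.05×10^-13; Term 2 = ν·Q^9.4·(…)^5.2 = 9.26×10^-14
D = 0.66·(4.05×10^-13 + 9.26×10^-14)^0.04 = 0.2125 m = 213 mm
Check: V = 3.81 m/s, Re = 1.89×10^6, f = 0.01414, h_f = 18.9 m ≈ 20.1 m ✓

D ≈ 213 mm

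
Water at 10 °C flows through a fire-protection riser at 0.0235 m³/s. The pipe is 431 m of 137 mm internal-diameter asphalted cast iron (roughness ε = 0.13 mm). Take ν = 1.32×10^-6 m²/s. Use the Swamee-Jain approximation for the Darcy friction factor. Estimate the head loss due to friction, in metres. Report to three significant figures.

V = 4Q/(πD²) = 4·0.0235/(π·0.137²) = 1.594 m/s
Re = VD/ν = 1.594·0.137/1.32×10^-6 = 1.65×10^5 → turbulent
ε/D = 0.13/137 = 9.49×10^-4
Swamee-Jain: f = 0.02125
h_f = f(L/D)V²/(2g) = 0.02125·(431/0.137)·1.594²/(2·9.81) = 8.661 m

h_f ≈ 8.66 m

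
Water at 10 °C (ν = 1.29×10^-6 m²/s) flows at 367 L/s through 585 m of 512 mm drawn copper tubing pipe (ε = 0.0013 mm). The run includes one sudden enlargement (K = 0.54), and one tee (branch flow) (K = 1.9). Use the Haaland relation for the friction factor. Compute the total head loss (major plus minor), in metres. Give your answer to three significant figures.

V = 4Q/(πD²) = 1.783 m/s; V²/2g = 0.1619 m
Re = 7.07×10^5, ε/D = 2.54×10^-6 → f = 0.01232 (Haaland)
Major: h_f = f(L/D)·V²/2g = 0.01232·1143·0.1619 = 2.280 m
Minor: ΣK = 2.44; h_m = ΣK·V²/2g = 0.3952 m
Total H_L = 2.280 + 0.3952 = 2.675 m

H_L ≈ 2.68 m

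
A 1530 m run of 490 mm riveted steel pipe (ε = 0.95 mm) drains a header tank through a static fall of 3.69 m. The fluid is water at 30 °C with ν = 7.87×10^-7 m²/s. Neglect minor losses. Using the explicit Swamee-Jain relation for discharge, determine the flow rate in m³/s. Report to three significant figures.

Q ≈ 0.187 m³/s

Swamee-Jain (Type II): Q = -0.965·√(gD⁵h_f/L)·ln[ε/(3.7D) + √(3.17ν²L/(gD³h_f))]
√(gD⁵h_f/L) = √(9.81·0.490⁵·3.69/1530) = 0.02585
ε/(3.7D) = 5.24×10^-4; √(3.17ν²L/(gD³h_f)) = 2.66×10^-5
Q = -0.965·0.02585·ln(5.506×10^-4) = 0.1872 m³/s
Check: V = 0.993 m/s, Re = 6.18×10^5, f = 0.02363, h_f = 3.71 m ≈ 3.69 m ✓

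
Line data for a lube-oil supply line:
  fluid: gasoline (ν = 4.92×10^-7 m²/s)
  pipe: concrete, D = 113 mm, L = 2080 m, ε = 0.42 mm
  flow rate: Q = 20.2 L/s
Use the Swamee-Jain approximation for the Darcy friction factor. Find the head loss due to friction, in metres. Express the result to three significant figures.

V = 4Q/(πD²) = 4·0.0202/(π·0.113²) = 2.014 m/s
Re = VD/ν = 2.014·0.113/4.92×10^-7 = 4.63×10^5 → turbulent
ε/D = 0.42/113 = 0.00372
Swamee-Jain: f = 0.02818
h_f = f(L/D)V²/(2g) = 0.02818·(2080/0.113)·2.014²/(2·9.81) = 107.2 m

h_f ≈ 107 m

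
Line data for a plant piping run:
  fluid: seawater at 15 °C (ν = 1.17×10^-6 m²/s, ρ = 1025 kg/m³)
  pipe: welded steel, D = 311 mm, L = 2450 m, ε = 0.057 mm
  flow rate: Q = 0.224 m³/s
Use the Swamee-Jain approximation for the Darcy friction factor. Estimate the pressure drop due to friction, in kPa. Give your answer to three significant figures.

Δp ≈ 520 kPa

V = 4Q/(πD²) = 4·0.224/(π·0.311²) = 2.949 m/s
Re = VD/ν = 2.949·0.311/1.17×10^-6 = 7.84×10^5 → turbulent
ε/D = 0.057/311 = 1.83×10^-4
Swamee-Jain: f = 0.01481
h_f = f(L/D)V²/(2g) = 0.01481·(2450/0.311)·2.949²/(2·9.81) = 51.72 m
Δp = ρg·h_f = 1025·9.81·51.72 = 520.1 kPa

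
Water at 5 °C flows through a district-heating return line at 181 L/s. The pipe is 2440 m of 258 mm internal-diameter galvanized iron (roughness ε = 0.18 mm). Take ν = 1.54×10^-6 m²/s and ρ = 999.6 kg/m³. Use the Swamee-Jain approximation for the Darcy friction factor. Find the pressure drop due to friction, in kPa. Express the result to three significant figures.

Δp ≈ 1070 kPa

V = 4Q/(πD²) = 4·0.181/(π·0.258²) = 3.462 m/s
Re = VD/ν = 3.462·0.258/1.54×10^-6 = 5.80×10^5 → turbulent
ε/D = 0.18/258 = 6.98×10^-4
Swamee-Jain: f = 0.01880
h_f = f(L/D)V²/(2g) = 0.01880·(2440/0.258)·3.462²/(2·9.81) = 108.7 m
Δp = ρg·h_f = 999.6·9.81·108.7 = 1065 kPa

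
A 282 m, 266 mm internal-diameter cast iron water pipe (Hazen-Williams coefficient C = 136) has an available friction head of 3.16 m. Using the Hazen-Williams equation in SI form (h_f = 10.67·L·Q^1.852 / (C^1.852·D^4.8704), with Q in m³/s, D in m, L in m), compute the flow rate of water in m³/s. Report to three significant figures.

Q ≈ 0.103 m³/s

Rearranging: Q = [h_f·C^1.852·D^4.8704 / (10.67·L)]^(1/1.852)
Q = [3.16·136^1.852·0.266^4.8704 / (10.67·282)]^0.540 = 0.1030 m³/s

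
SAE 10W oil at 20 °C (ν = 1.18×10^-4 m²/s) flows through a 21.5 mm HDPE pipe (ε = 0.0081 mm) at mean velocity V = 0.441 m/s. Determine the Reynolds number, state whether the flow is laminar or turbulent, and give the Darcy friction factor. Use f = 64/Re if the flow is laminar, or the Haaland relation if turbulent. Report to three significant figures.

Re = VD/ν = 0.4410·0.0215/1.18×10^-4 = 80.4
Re < 2300 → laminar → f = 64/Re = 0.7965

Re ≈ 80.4; laminar; f = 64/Re ≈ 0.796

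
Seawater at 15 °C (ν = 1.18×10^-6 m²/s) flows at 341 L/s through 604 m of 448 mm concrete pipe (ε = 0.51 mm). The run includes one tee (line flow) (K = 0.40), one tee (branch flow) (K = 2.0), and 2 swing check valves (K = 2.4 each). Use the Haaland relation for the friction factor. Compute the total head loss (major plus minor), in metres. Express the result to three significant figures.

H_L ≈ 8.34 m

V = 4Q/(πD²) = 2.163 m/s; V²/2g = 0.2385 m
Re = 8.21×10^5, ε/D = 0.00114 → f = 0.02060 (Haaland)
Major: h_f = f(L/D)·V²/2g = 0.02060·1348·0.2385 = 6.626 m
Minor: ΣK = 7.20; h_m = ΣK·V²/2g = 1.717 m
Total H_L = 6.626 + 1.717 = 8.343 m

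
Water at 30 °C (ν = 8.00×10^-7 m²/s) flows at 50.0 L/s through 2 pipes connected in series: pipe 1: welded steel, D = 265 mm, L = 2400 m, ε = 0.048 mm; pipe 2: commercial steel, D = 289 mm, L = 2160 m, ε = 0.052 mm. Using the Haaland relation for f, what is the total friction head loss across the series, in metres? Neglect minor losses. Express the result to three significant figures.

H ≈ 9.59 m

Pipe 1: V = 0.9065 m/s, Re = 3.00×10^5, ε/D = 1.81×10^-4, f = 0.01591, h_1 = f(L/D)V²/2g = 6.036 m
Pipe 2: V = 0.7622 m/s, Re = 2.75×10^5, ε/D = 1.80×10^-4, f = 0.01606, h_2 = f(L/D)V²/2g = 3.555 m
Series → Q common, losses add: H = Σh = 9.591 m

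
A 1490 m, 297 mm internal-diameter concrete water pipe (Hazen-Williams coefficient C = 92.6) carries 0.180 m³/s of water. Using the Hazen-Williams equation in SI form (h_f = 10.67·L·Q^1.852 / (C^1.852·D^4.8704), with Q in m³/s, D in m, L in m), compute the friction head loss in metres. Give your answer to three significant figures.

h_f = 10.67·1490·0.180^1.852 / (92.6^1.852·0.297^4.8704) = 55.95 m

h_f ≈ 56.0 m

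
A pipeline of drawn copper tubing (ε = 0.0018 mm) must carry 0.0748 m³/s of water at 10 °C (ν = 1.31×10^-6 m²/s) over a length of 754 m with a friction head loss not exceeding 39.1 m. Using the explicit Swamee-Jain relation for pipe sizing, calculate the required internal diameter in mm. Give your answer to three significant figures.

Swamee-Jain (Type III): D = 0.66·[ε^1.25·(LQ²/(gh_f))^4.75 + ν·Q^9.4·(L/(gh_f))^5.2]^0.04
LQ²/(gh_f) = 0.01100; L/(gh_f) = 1.966
Term 1 = ε^1.25·(…)^4.75 = 3.28×10^-17; Term 2 = ν·Q^9.4·(…)^5.2 = 1.14×10^-15
D = 0.66·(3.28×10^-17 + 1.14×10^-15)^0.04 = 0.1669 m = 167 mm
Check: V = 3.42 m/s, Re = 4.36×10^5, f = 0.01358, h_f = 36.6 m ≈ 39.1 m ✓

D ≈ 167 mm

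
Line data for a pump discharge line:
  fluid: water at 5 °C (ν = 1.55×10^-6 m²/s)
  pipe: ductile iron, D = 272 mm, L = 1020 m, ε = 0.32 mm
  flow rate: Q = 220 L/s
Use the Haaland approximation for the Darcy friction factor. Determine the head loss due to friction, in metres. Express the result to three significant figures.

V = 4Q/(πD²) = 4·0.220/(π·0.272²) = 3.786 m/s
Re = VD/ν = 3.786·0.272/1.55×10^-6 = 6.64×10^5 → turbulent
ε/D = 0.32/272 = 0.00118
Haaland: f = 0.02083
h_f = f(L/D)V²/(2g) = 0.02083·(1020/0.272)·3.786²/(2·9.81) = 57.07 m

h_f ≈ 57.1 m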